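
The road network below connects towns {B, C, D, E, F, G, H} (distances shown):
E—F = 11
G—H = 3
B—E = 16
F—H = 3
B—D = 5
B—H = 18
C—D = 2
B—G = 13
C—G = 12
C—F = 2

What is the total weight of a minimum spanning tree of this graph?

Sort edges by weight, then run Kruskal:
C—D (2): add — endpoints in different components.
C—F (2): add — endpoints in different components.
F—H (3): add — endpoints in different components.
G—H (3): add — endpoints in different components.
B—D (5): add — endpoints in different components.
E—F (11): add — endpoints in different components.
MST edges: C—D, C—F, F—H, G—H, B—D, E—F; total weight 2+2+3+3+5+11 = 26.

26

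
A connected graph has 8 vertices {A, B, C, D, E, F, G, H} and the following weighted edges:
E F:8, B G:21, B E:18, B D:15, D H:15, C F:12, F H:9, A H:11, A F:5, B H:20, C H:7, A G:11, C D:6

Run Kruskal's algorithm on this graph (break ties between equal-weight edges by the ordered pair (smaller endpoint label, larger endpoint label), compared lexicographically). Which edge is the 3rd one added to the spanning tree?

C-H

Sort edges by weight, then run Kruskal:
A F (5): add — endpoints in different components.
C D (6): add — endpoints in different components.
C H (7): add — endpoints in different components.
E F (8): add — endpoints in different components.
F H (9): add — endpoints in different components.
A G (11): add — endpoints in different components.
A H (11): skip — A and H already connected.
C F (12): skip — C and F already connected.
B D (15): add — endpoints in different components.
The 3rd edge added is C H.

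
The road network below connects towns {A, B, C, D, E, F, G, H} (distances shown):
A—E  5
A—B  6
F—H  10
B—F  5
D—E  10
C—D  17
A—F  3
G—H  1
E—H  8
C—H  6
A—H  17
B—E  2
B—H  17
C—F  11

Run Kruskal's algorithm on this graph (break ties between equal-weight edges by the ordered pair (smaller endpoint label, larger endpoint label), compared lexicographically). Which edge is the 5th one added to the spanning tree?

C-H

Sort edges by weight, then run Kruskal:
G—H (1): add — endpoints in different components.
B—E (2): add — endpoints in different components.
A—F (3): add — endpoints in different components.
A—E (5): add — endpoints in different components.
B—F (5): skip — B and F already connected.
A—B (6): skip — A and B already connected.
C—H (6): add — endpoints in different components.
E—H (8): add — endpoints in different components.
D—E (10): add — endpoints in different components.
The 5th edge added is C—H.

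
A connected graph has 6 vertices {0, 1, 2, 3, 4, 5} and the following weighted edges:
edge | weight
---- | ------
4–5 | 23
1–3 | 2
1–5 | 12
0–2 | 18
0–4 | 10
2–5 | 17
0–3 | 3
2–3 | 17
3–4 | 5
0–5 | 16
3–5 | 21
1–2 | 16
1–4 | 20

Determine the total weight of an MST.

38

Kruskal: consider edges lightest-first.
1–3 (2): add — endpoints in different components.
0–3 (3): add — endpoints in different components.
3–4 (5): add — endpoints in different components.
0–4 (10): skip — 0 and 4 already connected.
1–5 (12): add — endpoints in different components.
0–5 (16): skip — 0 and 5 already connected.
1–2 (16): add — endpoints in different components.
MST edges: 1–3, 0–3, 3–4, 1–5, 1–2; total weight 2+3+5+12+16 = 38.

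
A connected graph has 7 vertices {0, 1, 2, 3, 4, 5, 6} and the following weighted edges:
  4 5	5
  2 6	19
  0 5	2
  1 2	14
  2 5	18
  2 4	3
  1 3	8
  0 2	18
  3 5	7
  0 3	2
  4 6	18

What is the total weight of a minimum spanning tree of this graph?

Sort edges by weight, then run Kruskal:
0 3 (2): add — endpoints in different components.
0 5 (2): add — endpoints in different components.
2 4 (3): add — endpoints in different components.
4 5 (5): add — endpoints in different components.
3 5 (7): skip — 3 and 5 already connected.
1 3 (8): add — endpoints in different components.
1 2 (14): skip — 1 and 2 already connected.
0 2 (18): skip — 0 and 2 already connected.
2 5 (18): skip — 2 and 5 already connected.
4 6 (18): add — endpoints in different components.
MST edges: 0 3, 0 5, 2 4, 4 5, 1 3, 4 6; total weight 2+2+3+5+8+18 = 38.

38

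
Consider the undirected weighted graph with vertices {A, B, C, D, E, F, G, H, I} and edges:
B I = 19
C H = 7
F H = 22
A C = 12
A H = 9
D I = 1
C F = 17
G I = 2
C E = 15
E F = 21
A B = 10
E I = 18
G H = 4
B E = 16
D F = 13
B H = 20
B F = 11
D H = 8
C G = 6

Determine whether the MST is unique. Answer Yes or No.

Yes

Sort edges by weight, then run Kruskal:
D I (1): add — endpoints in different components.
G I (2): add — endpoints in different components.
G H (4): add — endpoints in different components.
C G (6): add — endpoints in different components.
C H (7): skip — C and H already connected.
D H (8): skip — D and H already connected.
A H (9): add — endpoints in different components.
A B (10): add — endpoints in different components.
B F (11): add — endpoints in different components.
A C (12): skip — A and C already connected.
D F (13): skip — D and F already connected.
C E (15): add — endpoints in different components.
Every non-tree edge has weight strictly greater than the heaviest edge on the tree path between its endpoints, so the MST is unique.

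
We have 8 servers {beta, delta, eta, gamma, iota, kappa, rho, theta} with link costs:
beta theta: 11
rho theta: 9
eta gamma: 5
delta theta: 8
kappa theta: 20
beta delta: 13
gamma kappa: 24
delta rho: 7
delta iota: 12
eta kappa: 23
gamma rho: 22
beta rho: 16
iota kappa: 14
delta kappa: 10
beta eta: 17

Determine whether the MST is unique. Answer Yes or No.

Yes

Sort edges by weight, then run Kruskal:
eta gamma (5): add — endpoints in different components.
delta rho (7): add — endpoints in different components.
delta theta (8): add — endpoints in different components.
rho theta (9): skip — theta and rho already connected.
delta kappa (10): add — endpoints in different components.
beta theta (11): add — endpoints in different components.
delta iota (12): add — endpoints in different components.
beta delta (13): skip — beta and delta already connected.
iota kappa (14): skip — kappa and iota already connected.
beta rho (16): skip — beta and rho already connected.
beta eta (17): add — endpoints in different components.
Every non-tree edge has weight strictly greater than the heaviest edge on the tree path between its endpoints, so the MST is unique.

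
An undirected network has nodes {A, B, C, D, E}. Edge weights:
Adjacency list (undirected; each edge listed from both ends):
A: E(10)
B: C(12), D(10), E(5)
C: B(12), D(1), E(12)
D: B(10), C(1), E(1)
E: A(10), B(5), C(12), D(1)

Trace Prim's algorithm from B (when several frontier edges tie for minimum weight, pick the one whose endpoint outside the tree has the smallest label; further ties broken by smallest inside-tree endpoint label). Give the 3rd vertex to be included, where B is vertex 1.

Prim's algorithm from B:
Step 1: frontier [B E 5, B D 10, B C 12] → take B E (5); add E.
Step 2: frontier [B D 10, B C 12, D E 1, A E 10, C E 12] → take D E (1); add D.
Step 3: frontier [B C 12, C D 1, A E 10, C E 12] → take C D (1); add C.
Step 4: frontier [A E 10] → take A E (10); add A.
Vertex order: B, E, D, C, A. The 3rd vertex is D.

D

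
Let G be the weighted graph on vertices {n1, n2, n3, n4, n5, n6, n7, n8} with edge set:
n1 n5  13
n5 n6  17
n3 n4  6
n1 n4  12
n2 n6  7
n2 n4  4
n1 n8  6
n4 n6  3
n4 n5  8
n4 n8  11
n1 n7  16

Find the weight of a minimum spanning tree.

54

Prim's algorithm from n3:
Step 1: cheapest edge leaving the tree is n3 n4 (6); add n4.
Step 2: cheapest edge leaving the tree is n4 n6 (3); add n6.
Step 3: cheapest edge leaving the tree is n2 n4 (4); add n2.
Step 4: cheapest edge leaving the tree is n4 n5 (8); add n5.
Step 5: cheapest edge leaving the tree is n4 n8 (11); add n8.
Step 6: cheapest edge leaving the tree is n1 n8 (6); add n1.
Step 7: cheapest edge leaving the tree is n1 n7 (16); add n7.
MST edges: n3 n4, n4 n6, n2 n4, n4 n5, n4 n8, n1 n8, n1 n7; total weight 6+3+4+8+11+6+16 = 54.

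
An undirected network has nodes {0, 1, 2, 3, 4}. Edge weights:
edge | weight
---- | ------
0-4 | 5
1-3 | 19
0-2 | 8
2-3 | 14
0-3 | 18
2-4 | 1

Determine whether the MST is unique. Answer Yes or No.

Yes

Kruskal's algorithm — process edges by increasing weight (ties by edge label):
2-4 (1): add. Components now {0} {1} {2,4} {3}
0-4 (5): add. Components now {0,2,4} {1} {3}
0-2 (8): skip — 0 and 2 already connected.
2-3 (14): add. Components now {0,2,3,4} {1}
0-3 (18): skip — 0 and 3 already connected.
1-3 (19): add. Components now {0,1,2,3,4}
Every non-tree edge has weight strictly greater than the heaviest edge on the tree path between its endpoints, so the MST is unique.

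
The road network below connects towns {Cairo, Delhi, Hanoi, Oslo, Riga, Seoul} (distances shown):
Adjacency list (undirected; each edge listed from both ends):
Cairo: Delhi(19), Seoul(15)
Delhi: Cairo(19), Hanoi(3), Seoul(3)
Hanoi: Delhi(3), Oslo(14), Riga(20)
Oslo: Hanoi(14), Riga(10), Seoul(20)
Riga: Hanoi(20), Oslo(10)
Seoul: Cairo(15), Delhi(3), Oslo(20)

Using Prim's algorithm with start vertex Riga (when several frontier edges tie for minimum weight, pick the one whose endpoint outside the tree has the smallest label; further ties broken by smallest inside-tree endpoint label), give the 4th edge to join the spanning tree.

Delhi-Seoul

Prim, starting at Riga.
Step 1: frontier [Oslo-Riga 10, Hanoi-Riga 20] → take Oslo-Riga (10); add Oslo.
Step 2: frontier [Hanoi-Oslo 14, Oslo-Seoul 20, Hanoi-Riga 20] → take Hanoi-Oslo (14); add Hanoi.
Step 3: frontier [Delhi-Hanoi 3, Oslo-Seoul 20] → take Delhi-Hanoi (3); add Delhi.
Step 4: frontier [Delhi-Seoul 3, Cairo-Delhi 19, Oslo-Seoul 20] → take Delhi-Seoul (3); add Seoul.
Step 5: frontier [Cairo-Delhi 19, Cairo-Seoul 15] → take Cairo-Seoul (15); add Cairo.
The 4th edge added is Delhi-Seoul.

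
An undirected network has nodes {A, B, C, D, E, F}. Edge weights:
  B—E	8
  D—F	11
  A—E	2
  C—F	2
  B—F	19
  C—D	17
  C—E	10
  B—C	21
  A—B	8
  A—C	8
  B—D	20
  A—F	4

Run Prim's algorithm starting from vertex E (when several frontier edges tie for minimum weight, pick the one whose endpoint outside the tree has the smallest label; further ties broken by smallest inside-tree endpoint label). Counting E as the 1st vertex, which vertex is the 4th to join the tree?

C

Prim's algorithm from E:
Step 1: cheapest edge leaving the tree is A—E (2); add A.
Step 2: cheapest edge leaving the tree is A—F (4); add F.
Step 3: cheapest edge leaving the tree is C—F (2); add C.
Step 4: cheapest edge leaving the tree is A—B (8); add B.
Step 5: cheapest edge leaving the tree is D—F (11); add D.
Vertex order: E, A, F, C, B, D. The 4th vertex is C.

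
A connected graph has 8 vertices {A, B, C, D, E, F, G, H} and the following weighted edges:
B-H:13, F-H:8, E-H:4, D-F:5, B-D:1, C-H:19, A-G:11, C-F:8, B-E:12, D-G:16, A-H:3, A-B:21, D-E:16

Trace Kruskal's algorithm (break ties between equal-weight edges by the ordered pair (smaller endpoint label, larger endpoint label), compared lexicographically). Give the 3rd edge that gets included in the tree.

Sort edges by weight, then run Kruskal:
B-D (1): add — endpoints in different components.
A-H (3): add — endpoints in different components.
E-H (4): add — endpoints in different components.
D-F (5): add — endpoints in different components.
C-F (8): add — endpoints in different components.
F-H (8): add — endpoints in different components.
A-G (11): add — endpoints in different components.
The 3rd edge added is E-H.

E-H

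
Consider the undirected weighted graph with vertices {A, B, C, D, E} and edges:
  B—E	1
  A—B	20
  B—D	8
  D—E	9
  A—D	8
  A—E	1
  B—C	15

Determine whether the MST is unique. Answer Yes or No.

No

Kruskal: consider edges lightest-first.
A—E (1): add — endpoints in different components.
B—E (1): add — endpoints in different components.
A—D (8): add — endpoints in different components.
B—D (8): skip — B and D already connected.
D—E (9): skip — D and E already connected.
B—C (15): add — endpoints in different components.
Non-tree edge B—D has weight 8, equal to the heaviest edge on its tree cycle — swapping gives another MST of the same weight. Not unique.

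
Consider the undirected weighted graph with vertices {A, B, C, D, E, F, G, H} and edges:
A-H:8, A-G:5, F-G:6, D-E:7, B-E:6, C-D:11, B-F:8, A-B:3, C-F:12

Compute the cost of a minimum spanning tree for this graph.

Grow the tree from C using Prim:
Step 1: cheapest edge leaving the tree is C-D (11); add D.
Step 2: cheapest edge leaving the tree is D-E (7); add E.
Step 3: cheapest edge leaving the tree is B-E (6); add B.
Step 4: cheapest edge leaving the tree is A-B (3); add A.
Step 5: cheapest edge leaving the tree is A-G (5); add G.
Step 6: cheapest edge leaving the tree is F-G (6); add F.
Step 7: cheapest edge leaving the tree is A-H (8); add H.
MST edges: C-D, D-E, B-E, A-B, A-G, F-G, A-H; total weight 11+7+6+3+5+6+8 = 46.

46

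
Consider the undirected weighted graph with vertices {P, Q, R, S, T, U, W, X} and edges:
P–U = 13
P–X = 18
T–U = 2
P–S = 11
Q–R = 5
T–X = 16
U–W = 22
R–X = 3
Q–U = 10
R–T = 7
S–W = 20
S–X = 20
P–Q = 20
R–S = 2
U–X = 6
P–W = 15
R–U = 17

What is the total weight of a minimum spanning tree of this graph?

44

Prim, starting at X.
Step 1: cheapest edge leaving the tree is R–X (3); add R.
Step 2: cheapest edge leaving the tree is R–S (2); add S.
Step 3: cheapest edge leaving the tree is Q–R (5); add Q.
Step 4: cheapest edge leaving the tree is U–X (6); add U.
Step 5: cheapest edge leaving the tree is T–U (2); add T.
Step 6: cheapest edge leaving the tree is P–S (11); add P.
Step 7: cheapest edge leaving the tree is P–W (15); add W.
MST edges: R–X, R–S, Q–R, U–X, T–U, P–S, P–W; total weight 3+2+5+6+2+11+15 = 44.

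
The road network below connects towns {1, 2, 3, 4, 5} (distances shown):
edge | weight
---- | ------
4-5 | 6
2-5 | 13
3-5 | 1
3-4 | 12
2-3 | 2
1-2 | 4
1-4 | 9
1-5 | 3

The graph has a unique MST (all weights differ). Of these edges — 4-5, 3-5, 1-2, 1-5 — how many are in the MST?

3

Kruskal: consider edges lightest-first.
3-5 (1): add. Components now {1} {2} {3,5} {4}
2-3 (2): add. Components now {1} {2,3,5} {4}
1-5 (3): add. Components now {1,2,3,5} {4}
1-2 (4): skip — 1 and 2 already connected.
4-5 (6): add. Components now {1,2,3,4,5}
MST edge set: {3-5, 2-3, 1-5, 4-5}.
Of the listed edges, {4-5, 3-5, 1-5} are in the MST → 3.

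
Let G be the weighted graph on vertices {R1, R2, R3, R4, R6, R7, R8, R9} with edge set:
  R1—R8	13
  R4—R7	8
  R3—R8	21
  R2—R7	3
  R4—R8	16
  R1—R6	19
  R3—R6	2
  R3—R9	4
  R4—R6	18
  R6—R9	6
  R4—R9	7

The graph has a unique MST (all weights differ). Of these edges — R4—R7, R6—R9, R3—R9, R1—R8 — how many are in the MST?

3

Sort edges by weight, then run Kruskal:
R3—R6 (2): add — endpoints in different components.
R2—R7 (3): add — endpoints in different components.
R3—R9 (4): add — endpoints in different components.
R6—R9 (6): skip — R6 and R9 already connected.
R4—R9 (7): add — endpoints in different components.
R4—R7 (8): add — endpoints in different components.
R1—R8 (13): add — endpoints in different components.
R4—R8 (16): add — endpoints in different components.
MST edge set: {R3—R6, R2—R7, R3—R9, R4—R9, R4—R7, R1—R8, R4—R8}.
Of the listed edges, {R4—R7, R3—R9, R1—R8} are in the MST → 3.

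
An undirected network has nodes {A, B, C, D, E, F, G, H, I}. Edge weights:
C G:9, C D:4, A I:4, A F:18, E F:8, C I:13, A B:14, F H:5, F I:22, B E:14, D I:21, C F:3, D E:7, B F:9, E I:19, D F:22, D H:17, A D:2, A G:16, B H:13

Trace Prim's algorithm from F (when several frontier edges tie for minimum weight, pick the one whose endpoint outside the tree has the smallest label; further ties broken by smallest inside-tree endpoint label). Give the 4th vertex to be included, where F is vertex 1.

Prim's algorithm from F:
Step 1: cheapest edge leaving the tree is C F (3); add C.
Step 2: cheapest edge leaving the tree is C D (4); add D.
Step 3: cheapest edge leaving the tree is A D (2); add A.
Step 4: cheapest edge leaving the tree is A I (4); add I.
Step 5: cheapest edge leaving the tree is F H (5); add H.
Step 6: cheapest edge leaving the tree is D E (7); add E.
Step 7: cheapest edge leaving the tree is B F (9); add B.
Step 8: cheapest edge leaving the tree is C G (9); add G.
Vertex order: F, C, D, A, I, H, E, B, G. The 4th vertex is A.

A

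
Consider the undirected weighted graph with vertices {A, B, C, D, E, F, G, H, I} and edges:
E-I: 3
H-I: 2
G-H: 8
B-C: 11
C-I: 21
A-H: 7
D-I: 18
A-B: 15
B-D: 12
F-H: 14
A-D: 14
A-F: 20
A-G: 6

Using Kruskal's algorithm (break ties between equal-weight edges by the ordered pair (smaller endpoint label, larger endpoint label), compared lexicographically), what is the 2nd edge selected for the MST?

E-I

Kruskal's algorithm — process edges by increasing weight (ties by edge label):
H-I (2): add — endpoints in different components.
E-I (3): add — endpoints in different components.
A-G (6): add — endpoints in different components.
A-H (7): add — endpoints in different components.
G-H (8): skip — G and H already connected.
B-C (11): add — endpoints in different components.
B-D (12): add — endpoints in different components.
A-D (14): add — endpoints in different components.
F-H (14): add — endpoints in different components.
The 2nd edge added is E-I.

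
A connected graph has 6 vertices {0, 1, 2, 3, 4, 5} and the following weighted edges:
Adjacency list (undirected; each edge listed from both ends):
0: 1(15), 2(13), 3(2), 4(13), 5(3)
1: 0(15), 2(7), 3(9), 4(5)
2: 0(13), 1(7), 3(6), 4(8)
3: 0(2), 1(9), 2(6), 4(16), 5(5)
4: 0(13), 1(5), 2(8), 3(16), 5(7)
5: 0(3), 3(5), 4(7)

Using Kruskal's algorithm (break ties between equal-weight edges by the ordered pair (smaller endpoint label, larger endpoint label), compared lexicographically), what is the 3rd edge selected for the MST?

1-4

Sort edges by weight, then run Kruskal:
0-3 (2): add — endpoints in different components.
0-5 (3): add — endpoints in different components.
1-4 (5): add — endpoints in different components.
3-5 (5): skip — 3 and 5 already connected.
2-3 (6): add — endpoints in different components.
1-2 (7): add — endpoints in different components.
The 3rd edge added is 1-4.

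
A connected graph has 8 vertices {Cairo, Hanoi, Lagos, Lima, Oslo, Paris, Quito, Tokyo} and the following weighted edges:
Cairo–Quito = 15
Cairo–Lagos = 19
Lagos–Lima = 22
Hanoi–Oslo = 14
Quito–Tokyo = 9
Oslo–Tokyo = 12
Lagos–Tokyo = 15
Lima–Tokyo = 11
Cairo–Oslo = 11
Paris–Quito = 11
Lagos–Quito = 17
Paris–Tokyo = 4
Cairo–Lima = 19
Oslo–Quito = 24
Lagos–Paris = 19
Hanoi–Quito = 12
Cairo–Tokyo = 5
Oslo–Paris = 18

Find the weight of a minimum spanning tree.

Kruskal's algorithm — process edges by increasing weight (ties by edge label):
Paris–Tokyo (4): add — endpoints in different components.
Cairo–Tokyo (5): add — endpoints in different components.
Quito–Tokyo (9): add — endpoints in different components.
Cairo–Oslo (11): add — endpoints in different components.
Lima–Tokyo (11): add — endpoints in different components.
Paris–Quito (11): skip — Quito and Paris already connected.
Hanoi–Quito (12): add — endpoints in different components.
Oslo–Tokyo (12): skip — Tokyo and Oslo already connected.
Hanoi–Oslo (14): skip — Hanoi and Oslo already connected.
Cairo–Quito (15): skip — Quito and Cairo already connected.
Lagos–Tokyo (15): add — endpoints in different components.
MST edges: Paris–Tokyo, Cairo–Tokyo, Quito–Tokyo, Cairo–Oslo, Lima–Tokyo, Hanoi–Quito, Lagos–Tokyo; total weight 4+5+9+11+11+12+15 = 67.

67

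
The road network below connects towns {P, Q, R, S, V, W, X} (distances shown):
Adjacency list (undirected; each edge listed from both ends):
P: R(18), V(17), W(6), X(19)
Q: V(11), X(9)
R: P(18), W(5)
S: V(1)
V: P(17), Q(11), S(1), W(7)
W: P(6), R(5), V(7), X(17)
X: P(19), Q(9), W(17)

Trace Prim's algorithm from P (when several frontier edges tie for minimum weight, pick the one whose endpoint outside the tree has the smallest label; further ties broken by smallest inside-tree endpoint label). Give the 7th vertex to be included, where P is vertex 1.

X

Grow the tree from P using Prim:
Step 1: cheapest edge leaving the tree is P—W (6); add W.
Step 2: cheapest edge leaving the tree is R—W (5); add R.
Step 3: cheapest edge leaving the tree is V—W (7); add V.
Step 4: cheapest edge leaving the tree is S—V (1); add S.
Step 5: cheapest edge leaving the tree is Q—V (11); add Q.
Step 6: cheapest edge leaving the tree is Q—X (9); add X.
Vertex order: P, W, R, V, S, Q, X. The 7th vertex is X.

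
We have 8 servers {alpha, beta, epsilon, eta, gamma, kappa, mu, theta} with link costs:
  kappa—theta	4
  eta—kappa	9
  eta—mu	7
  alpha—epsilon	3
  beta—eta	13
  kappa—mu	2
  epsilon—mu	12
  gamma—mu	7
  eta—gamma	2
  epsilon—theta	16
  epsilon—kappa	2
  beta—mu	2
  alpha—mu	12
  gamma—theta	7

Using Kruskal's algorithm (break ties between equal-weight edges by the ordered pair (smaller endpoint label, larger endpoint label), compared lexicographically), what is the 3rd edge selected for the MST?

eta-gamma

Sort edges by weight, then run Kruskal:
beta—mu (2): add — endpoints in different components.
epsilon—kappa (2): add — endpoints in different components.
eta—gamma (2): add — endpoints in different components.
kappa—mu (2): add — endpoints in different components.
alpha—epsilon (3): add — endpoints in different components.
kappa—theta (4): add — endpoints in different components.
eta—mu (7): add — endpoints in different components.
The 3rd edge added is eta—gamma.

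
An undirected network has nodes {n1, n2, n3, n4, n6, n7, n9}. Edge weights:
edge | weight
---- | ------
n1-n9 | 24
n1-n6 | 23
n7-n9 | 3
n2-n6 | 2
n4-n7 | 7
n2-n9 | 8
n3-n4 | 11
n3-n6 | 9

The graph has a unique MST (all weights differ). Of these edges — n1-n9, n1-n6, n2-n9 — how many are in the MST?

2

Kruskal: consider edges lightest-first.
n2-n6 (2): add. Components now {n3} {n2,n6} {n9} {n1} {n4} {n7}
n7-n9 (3): add. Components now {n3} {n2,n6} {n7,n9} {n1} {n4}
n4-n7 (7): add. Components now {n3} {n2,n6} {n4,n7,n9} {n1}
n2-n9 (8): add. Components now {n3} {n2,n4,n6,n7,n9} {n1}
n3-n6 (9): add. Components now {n2,n3,n4,n6,n7,n9} {n1}
n3-n4 (11): skip — n3 and n4 already connected.
n1-n6 (23): add. Components now {n1,n2,n3,n4,n6,n7,n9}
MST edge set: {n2-n6, n7-n9, n4-n7, n2-n9, n3-n6, n1-n6}.
Of the listed edges, {n1-n6, n2-n9} are in the MST → 2.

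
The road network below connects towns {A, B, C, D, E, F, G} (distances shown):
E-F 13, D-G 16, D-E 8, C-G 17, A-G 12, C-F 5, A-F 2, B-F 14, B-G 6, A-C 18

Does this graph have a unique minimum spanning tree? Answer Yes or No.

Yes

Kruskal: consider edges lightest-first.
A-F (2): add. Components now {A,F} {B} {C} {D} {E} {G}
C-F (5): add. Components now {A,C,F} {B} {D} {E} {G}
B-G (6): add. Components now {A,C,F} {B,G} {D} {E}
D-E (8): add. Components now {A,C,F} {B,G} {D,E}
A-G (12): add. Components now {A,B,C,F,G} {D,E}
E-F (13): add. Components now {A,B,C,D,E,F,G}
Every non-tree edge has weight strictly greater than the heaviest edge on the tree path between its endpoints, so the MST is unique.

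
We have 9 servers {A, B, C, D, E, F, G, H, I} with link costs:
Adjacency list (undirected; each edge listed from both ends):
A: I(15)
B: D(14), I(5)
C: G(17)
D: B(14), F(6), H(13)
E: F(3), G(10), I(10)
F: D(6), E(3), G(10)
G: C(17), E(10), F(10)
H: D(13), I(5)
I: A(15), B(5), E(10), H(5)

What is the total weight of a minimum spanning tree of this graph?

Prim, starting at A.
Step 1: cheapest edge leaving the tree is A–I (15); add I.
Step 2: cheapest edge leaving the tree is B–I (5); add B.
Step 3: cheapest edge leaving the tree is H–I (5); add H.
Step 4: cheapest edge leaving the tree is E–I (10); add E.
Step 5: cheapest edge leaving the tree is E–F (3); add F.
Step 6: cheapest edge leaving the tree is D–F (6); add D.
Step 7: cheapest edge leaving the tree is E–G (10); add G.
Step 8: cheapest edge leaving the tree is C–G (17); add C.
MST edges: A–I, B–I, H–I, E–I, E–F, D–F, E–G, C–G; total weight 15+5+5+10+3+6+10+17 = 71.

71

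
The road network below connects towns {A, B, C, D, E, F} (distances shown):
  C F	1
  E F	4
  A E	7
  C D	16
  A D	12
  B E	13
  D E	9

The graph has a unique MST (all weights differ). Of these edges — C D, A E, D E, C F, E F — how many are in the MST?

4

Kruskal's algorithm — process edges by increasing weight (ties by edge label):
C F (1): add — endpoints in different components.
E F (4): add — endpoints in different components.
A E (7): add — endpoints in different components.
D E (9): add — endpoints in different components.
A D (12): skip — A and D already connected.
B E (13): add — endpoints in different components.
MST edge set: {C F, E F, A E, D E, B E}.
Of the listed edges, {A E, D E, C F, E F} are in the MST → 4.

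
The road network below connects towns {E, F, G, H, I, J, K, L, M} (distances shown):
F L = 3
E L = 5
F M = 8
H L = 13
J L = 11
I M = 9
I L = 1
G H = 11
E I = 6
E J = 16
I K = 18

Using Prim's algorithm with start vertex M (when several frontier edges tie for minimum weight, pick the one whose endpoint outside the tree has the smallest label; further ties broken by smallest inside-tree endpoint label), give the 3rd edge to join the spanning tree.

I-L

Prim, starting at M.
Step 1: frontier [F M 8, I M 9] → take F M (8); add F.
Step 2: frontier [F L 3, I M 9] → take F L (3); add L.
Step 3: frontier [I L 1, E L 5, J L 11, H L 13, I M 9] → take I L (1); add I.
Step 4: frontier [E I 6, I K 18, E L 5, J L 11, H L 13] → take E L (5); add E.
Step 5: frontier [E J 16, I K 18, J L 11, H L 13] → take J L (11); add J.
Step 6: frontier [I K 18, H L 13] → take H L (13); add H.
Step 7: frontier [G H 11, I K 18] → take G H (11); add G.
Step 8: frontier [I K 18] → take I K (18); add K.
The 3rd edge added is I L.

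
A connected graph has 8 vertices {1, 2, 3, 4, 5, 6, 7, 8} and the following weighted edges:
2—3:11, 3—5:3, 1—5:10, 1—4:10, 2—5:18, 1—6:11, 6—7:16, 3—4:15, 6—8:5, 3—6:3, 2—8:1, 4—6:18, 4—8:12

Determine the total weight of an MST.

Sort edges by weight, then run Kruskal:
2—8 (1): add — endpoints in different components.
3—5 (3): add — endpoints in different components.
3—6 (3): add — endpoints in different components.
6—8 (5): add — endpoints in different components.
1—4 (10): add — endpoints in different components.
1—5 (10): add — endpoints in different components.
1—6 (11): skip — 1 and 6 already connected.
2—3 (11): skip — 2 and 3 already connected.
4—8 (12): skip — 4 and 8 already connected.
3—4 (15): skip — 3 and 4 already connected.
6—7 (16): add — endpoints in different components.
MST edges: 2—8, 3—5, 3—6, 6—8, 1—4, 1—5, 6—7; total weight 1+3+3+5+10+10+16 = 48.

48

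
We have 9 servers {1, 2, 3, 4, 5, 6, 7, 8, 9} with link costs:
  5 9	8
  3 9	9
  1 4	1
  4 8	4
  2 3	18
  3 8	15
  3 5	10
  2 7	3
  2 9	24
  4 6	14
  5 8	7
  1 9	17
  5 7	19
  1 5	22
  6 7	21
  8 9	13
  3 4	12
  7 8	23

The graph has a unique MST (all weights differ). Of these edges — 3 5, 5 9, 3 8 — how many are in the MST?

1

Kruskal's algorithm — process edges by increasing weight (ties by edge label):
1 4 (1): add — endpoints in different components.
2 7 (3): add — endpoints in different components.
4 8 (4): add — endpoints in different components.
5 8 (7): add — endpoints in different components.
5 9 (8): add — endpoints in different components.
3 9 (9): add — endpoints in different components.
3 5 (10): skip — 3 and 5 already connected.
3 4 (12): skip — 3 and 4 already connected.
8 9 (13): skip — 8 and 9 already connected.
4 6 (14): add — endpoints in different components.
3 8 (15): skip — 3 and 8 already connected.
1 9 (17): skip — 1 and 9 already connected.
2 3 (18): add — endpoints in different components.
MST edge set: {1 4, 2 7, 4 8, 5 8, 5 9, 3 9, 4 6, 2 3}.
Of the listed edges, {5 9} are in the MST → 1.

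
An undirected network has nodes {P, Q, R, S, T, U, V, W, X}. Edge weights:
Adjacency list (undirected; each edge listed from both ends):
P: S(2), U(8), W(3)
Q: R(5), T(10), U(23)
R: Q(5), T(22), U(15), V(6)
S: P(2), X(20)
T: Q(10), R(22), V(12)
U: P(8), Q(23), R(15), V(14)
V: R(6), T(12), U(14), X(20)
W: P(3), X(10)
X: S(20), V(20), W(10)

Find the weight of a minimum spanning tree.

Grow the tree from X using Prim:
Step 1: cheapest edge leaving the tree is W X (10); add W.
Step 2: cheapest edge leaving the tree is P W (3); add P.
Step 3: cheapest edge leaving the tree is P S (2); add S.
Step 4: cheapest edge leaving the tree is P U (8); add U.
Step 5: cheapest edge leaving the tree is U V (14); add V.
Step 6: cheapest edge leaving the tree is R V (6); add R.
Step 7: cheapest edge leaving the tree is Q R (5); add Q.
Step 8: cheapest edge leaving the tree is Q T (10); add T.
MST edges: W X, P W, P S, P U, U V, R V, Q R, Q T; total weight 10+3+2+8+14+6+5+10 = 58.

58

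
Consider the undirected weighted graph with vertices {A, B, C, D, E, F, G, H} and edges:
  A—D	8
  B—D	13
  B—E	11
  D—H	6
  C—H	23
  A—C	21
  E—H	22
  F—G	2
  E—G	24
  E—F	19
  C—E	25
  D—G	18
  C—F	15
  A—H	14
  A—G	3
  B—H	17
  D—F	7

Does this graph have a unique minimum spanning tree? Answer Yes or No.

Yes

Kruskal: consider edges lightest-first.
F—G (2): add — endpoints in different components.
A—G (3): add — endpoints in different components.
D—H (6): add — endpoints in different components.
D—F (7): add — endpoints in different components.
A—D (8): skip — A and D already connected.
B—E (11): add — endpoints in different components.
B—D (13): add — endpoints in different components.
A—H (14): skip — A and H already connected.
C—F (15): add — endpoints in different components.
Every non-tree edge has weight strictly greater than the heaviest edge on the tree path between its endpoints, so the MST is unique.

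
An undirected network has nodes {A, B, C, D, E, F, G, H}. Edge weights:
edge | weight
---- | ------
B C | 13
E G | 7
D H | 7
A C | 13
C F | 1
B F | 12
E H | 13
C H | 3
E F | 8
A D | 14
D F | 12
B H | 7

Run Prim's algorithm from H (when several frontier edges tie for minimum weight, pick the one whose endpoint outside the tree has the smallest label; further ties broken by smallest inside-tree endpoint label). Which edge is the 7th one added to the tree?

Grow the tree from H using Prim:
Step 1: cheapest edge leaving the tree is C H (3); add C.
Step 2: cheapest edge leaving the tree is C F (1); add F.
Step 3: cheapest edge leaving the tree is B H (7); add B.
Step 4: cheapest edge leaving the tree is D H (7); add D.
Step 5: cheapest edge leaving the tree is E F (8); add E.
Step 6: cheapest edge leaving the tree is E G (7); add G.
Step 7: cheapest edge leaving the tree is A C (13); add A.
The 7th edge added is A C.

A-C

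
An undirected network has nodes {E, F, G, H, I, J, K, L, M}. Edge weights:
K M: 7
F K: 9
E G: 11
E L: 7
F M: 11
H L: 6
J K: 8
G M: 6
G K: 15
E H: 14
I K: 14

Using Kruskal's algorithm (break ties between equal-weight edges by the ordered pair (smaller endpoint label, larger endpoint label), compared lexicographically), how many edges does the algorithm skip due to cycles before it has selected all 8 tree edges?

Kruskal's algorithm — process edges by increasing weight (ties by edge label):
G M (6): add — endpoints in different components.
H L (6): add — endpoints in different components.
E L (7): add — endpoints in different components.
K M (7): add — endpoints in different components.
J K (8): add — endpoints in different components.
F K (9): add — endpoints in different components.
E G (11): add — endpoints in different components.
F M (11): skip — F and M already connected.
E H (14): skip — E and H already connected.
I K (14): add — endpoints in different components.
Edges rejected before the tree was complete: 2.

2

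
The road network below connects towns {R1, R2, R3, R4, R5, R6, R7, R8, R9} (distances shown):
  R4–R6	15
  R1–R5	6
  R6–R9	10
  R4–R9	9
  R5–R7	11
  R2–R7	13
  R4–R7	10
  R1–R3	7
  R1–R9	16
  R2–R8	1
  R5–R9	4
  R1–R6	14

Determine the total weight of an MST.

Kruskal's algorithm — process edges by increasing weight (ties by edge label):
R2–R8 (1): add — endpoints in different components.
R5–R9 (4): add — endpoints in different components.
R1–R5 (6): add — endpoints in different components.
R1–R3 (7): add — endpoints in different components.
R4–R9 (9): add — endpoints in different components.
R4–R7 (10): add — endpoints in different components.
R6–R9 (10): add — endpoints in different components.
R5–R7 (11): skip — R5 and R7 already connected.
R2–R7 (13): add — endpoints in different components.
MST edges: R2–R8, R5–R9, R1–R5, R1–R3, R4–R9, R4–R7, R6–R9, R2–R7; total weight 1+4+6+7+9+10+10+13 = 60.

60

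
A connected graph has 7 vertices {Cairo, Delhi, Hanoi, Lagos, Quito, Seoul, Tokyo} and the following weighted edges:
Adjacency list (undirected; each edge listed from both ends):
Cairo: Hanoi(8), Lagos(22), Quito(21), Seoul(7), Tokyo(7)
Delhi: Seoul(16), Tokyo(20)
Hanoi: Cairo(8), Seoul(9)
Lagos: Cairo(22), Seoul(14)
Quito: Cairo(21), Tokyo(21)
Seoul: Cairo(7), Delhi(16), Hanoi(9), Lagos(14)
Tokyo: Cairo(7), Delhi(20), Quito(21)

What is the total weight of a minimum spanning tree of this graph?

73

Prim, starting at Delhi.
Step 1: frontier [Delhi—Seoul 16, Delhi—Tokyo 20] → take Delhi—Seoul (16); add Seoul.
Step 2: frontier [Delhi—Tokyo 20, Cairo—Seoul 7, Hanoi—Seoul 9, Lagos—Seoul 14] → take Cairo—Seoul (7); add Cairo.
Step 3: frontier [Cairo—Tokyo 7, Cairo—Hanoi 8, Cairo—Quito 21, Cairo—Lagos 22, Delhi—Tokyo 20, Hanoi—Seoul 9, Lagos—Seoul 14] → take Cairo—Tokyo (7); add Tokyo.
Step 4: frontier [Cairo—Hanoi 8, Cairo—Quito 21, Cairo—Lagos 22, Hanoi—Seoul 9, Lagos—Seoul 14, Quito—Tokyo 21] → take Cairo—Hanoi (8); add Hanoi.
Step 5: frontier [Cairo—Quito 21, Cairo—Lagos 22, Lagos—Seoul 14, Quito—Tokyo 21] → take Lagos—Seoul (14); add Lagos.
Step 6: frontier [Cairo—Quito 21, Quito—Tokyo 21] → take Cairo—Quito (21); add Quito.
MST edges: Delhi—Seoul, Cairo—Seoul, Cairo—Tokyo, Cairo—Hanoi, Lagos—Seoul, Cairo—Quito; total weight 16+7+7+8+14+21 = 73.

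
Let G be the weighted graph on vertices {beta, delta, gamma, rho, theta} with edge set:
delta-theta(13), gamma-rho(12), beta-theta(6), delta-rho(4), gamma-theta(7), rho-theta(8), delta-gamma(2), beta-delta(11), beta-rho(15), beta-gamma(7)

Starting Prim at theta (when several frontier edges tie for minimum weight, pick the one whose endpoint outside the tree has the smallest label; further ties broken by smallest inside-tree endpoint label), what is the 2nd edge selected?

beta-gamma

Prim's algorithm from theta:
Step 1: frontier [beta-theta 6, gamma-theta 7, rho-theta 8, delta-theta 13] → take beta-theta (6); add beta.
Step 2: frontier [beta-gamma 7, beta-delta 11, beta-rho 15, gamma-theta 7, rho-theta 8, delta-theta 13] → take beta-gamma (7); add gamma.
Step 3: frontier [beta-delta 11, beta-rho 15, delta-gamma 2, gamma-rho 12, rho-theta 8, delta-theta 13] → take delta-gamma (2); add delta.
Step 4: frontier [beta-rho 15, delta-rho 4, gamma-rho 12, rho-theta 8] → take delta-rho (4); add rho.
The 2nd edge added is beta-gamma.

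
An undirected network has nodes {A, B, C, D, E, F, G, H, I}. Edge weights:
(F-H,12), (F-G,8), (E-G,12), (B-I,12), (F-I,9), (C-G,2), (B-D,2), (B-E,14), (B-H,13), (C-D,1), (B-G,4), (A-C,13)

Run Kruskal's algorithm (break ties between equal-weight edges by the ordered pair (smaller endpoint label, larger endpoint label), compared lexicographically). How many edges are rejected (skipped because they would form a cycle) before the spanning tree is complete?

2

Kruskal: consider edges lightest-first.
C-D (1): add — endpoints in different components.
B-D (2): add — endpoints in different components.
C-G (2): add — endpoints in different components.
B-G (4): skip — B and G already connected.
F-G (8): add — endpoints in different components.
F-I (9): add — endpoints in different components.
B-I (12): skip — B and I already connected.
E-G (12): add — endpoints in different components.
F-H (12): add — endpoints in different components.
A-C (13): add — endpoints in different components.
Edges rejected before the tree was complete: 2.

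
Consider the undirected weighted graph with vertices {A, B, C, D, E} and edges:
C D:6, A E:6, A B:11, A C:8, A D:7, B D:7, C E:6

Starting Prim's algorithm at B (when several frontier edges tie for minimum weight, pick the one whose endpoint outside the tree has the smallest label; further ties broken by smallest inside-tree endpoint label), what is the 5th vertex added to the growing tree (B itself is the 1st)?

Prim, starting at B.
Step 1: cheapest edge leaving the tree is B D (7); add D.
Step 2: cheapest edge leaving the tree is C D (6); add C.
Step 3: cheapest edge leaving the tree is C E (6); add E.
Step 4: cheapest edge leaving the tree is A E (6); add A.
Vertex order: B, D, C, E, A. The 5th vertex is A.

A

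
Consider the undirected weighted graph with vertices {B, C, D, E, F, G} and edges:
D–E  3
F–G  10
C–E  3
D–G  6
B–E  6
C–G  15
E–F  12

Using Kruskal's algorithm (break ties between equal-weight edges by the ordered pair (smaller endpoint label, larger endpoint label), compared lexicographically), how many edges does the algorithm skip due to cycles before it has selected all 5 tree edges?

0

Kruskal: consider edges lightest-first.
C–E (3): add. Components now {B} {C,E} {D} {F} {G}
D–E (3): add. Components now {B} {C,D,E} {F} {G}
B–E (6): add. Components now {B,C,D,E} {F} {G}
D–G (6): add. Components now {B,C,D,E,G} {F}
F–G (10): add. Components now {B,C,D,E,F,G}
Edges rejected before the tree was complete: 0.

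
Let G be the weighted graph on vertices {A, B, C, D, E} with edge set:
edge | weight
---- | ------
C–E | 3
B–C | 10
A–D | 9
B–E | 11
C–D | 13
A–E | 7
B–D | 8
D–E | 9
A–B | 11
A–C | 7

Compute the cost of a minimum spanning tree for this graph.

27

Grow the tree from C using Prim:
Step 1: frontier [C–E 3, A–C 7, B–C 10, C–D 13] → take C–E (3); add E.
Step 2: frontier [A–C 7, B–C 10, C–D 13, A–E 7, D–E 9, B–E 11] → take A–C (7); add A.
Step 3: frontier [A–D 9, A–B 11, B–C 10, C–D 13, D–E 9, B–E 11] → take A–D (9); add D.
Step 4: frontier [A–B 11, B–C 10, B–D 8, B–E 11] → take B–D (8); add B.
MST edges: C–E, A–C, A–D, B–D; total weight 3+7+9+8 = 27.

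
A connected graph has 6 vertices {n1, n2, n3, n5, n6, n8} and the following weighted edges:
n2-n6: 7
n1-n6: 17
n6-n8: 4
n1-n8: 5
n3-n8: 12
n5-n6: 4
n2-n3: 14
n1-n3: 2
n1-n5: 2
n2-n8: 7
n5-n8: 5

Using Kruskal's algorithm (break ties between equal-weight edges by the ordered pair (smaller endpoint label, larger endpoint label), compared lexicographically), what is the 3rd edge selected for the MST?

n5-n6

Kruskal's algorithm — process edges by increasing weight (ties by edge label):
n1-n3 (2): add — endpoints in different components.
n1-n5 (2): add — endpoints in different components.
n5-n6 (4): add — endpoints in different components.
n6-n8 (4): add — endpoints in different components.
n1-n8 (5): skip — n8 and n1 already connected.
n5-n8 (5): skip — n8 and n5 already connected.
n2-n6 (7): add — endpoints in different components.
The 3rd edge added is n5-n6.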